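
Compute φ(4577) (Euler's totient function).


4577 = 23 × 199
Prime factors: 23, 199
φ(4577) = 4577 × (1-1/23) × (1-1/199)
= 4577 × 22/23 × 198/199 = 4356

φ(4577) = 4356


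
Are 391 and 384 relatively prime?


Euclidean algorithm:
391 = 1 * 384 + 7
384 = 54 * 7 + 6
7 = 1 * 6 + 1
6 = 6 * 1 + 0
GCD(391, 384) = 1

Yes, coprime (GCD = 1)


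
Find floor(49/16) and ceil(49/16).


49/16 = 3.0625
floor = 3
ceil = 4

floor = 3, ceil = 4


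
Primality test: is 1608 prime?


1608 / 2 = 804 (exact division)
1608 is NOT prime.

No, 1608 is not prime


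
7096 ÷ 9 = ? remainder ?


7096 = 9 * 788 + 4
Check: 7092 + 4 = 7096

q = 788, r = 4


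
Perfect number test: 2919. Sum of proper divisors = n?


Proper divisors of 2919: 1, 3, 7, 21, 139, 417, 973
Sum = 1 + 3 + 7 + 21 + 139 + 417 + 973 = 1561

No, 2919 is not perfect (1561 ≠ 2919)


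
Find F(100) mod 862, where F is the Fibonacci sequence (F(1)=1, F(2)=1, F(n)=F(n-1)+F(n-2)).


F(k) mod 862 for k=1..100:
1, 1, 2, 3, 5, 8, 13, 21, 34, 55, 89, 144, 233, 377, 610, 125, 735, 860, 733, 731, 602, 471, 211, 682, 31, 713, 744, 595, 477, 210, 687, 35, 722, 757, 617, 512, 267, 779, 184, 101, 285, 386, 671, 195, 4, 199, 203, 402, 605, 145, 750, 33, 783, 816, 737, 691, 566, 395, 99, 494, 593, 225, 818, 181, 137, 318, 455, 773, 366, 277, 643, 58, 701, 759, 598, 495, 231, 726, 95, 821, 54, 13, 67, 80, 147, 227, 374, 601, 113, 714, 827, 679, 644, 461, 243, 704, 85, 789, 12, 801
F(100) mod 862 = 801


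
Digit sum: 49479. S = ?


4 + 9 + 4 + 7 + 9 = 33


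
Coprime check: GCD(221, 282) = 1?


Euclidean algorithm:
282 = 1 * 221 + 61
221 = 3 * 61 + 38
61 = 1 * 38 + 23
38 = 1 * 23 + 15
23 = 1 * 15 + 8
15 = 1 * 8 + 7
8 = 1 * 7 + 1
7 = 7 * 1 + 0
GCD(221, 282) = 1

Yes, coprime (GCD = 1)


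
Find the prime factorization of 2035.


2035 / 5 = 407
407 / 11 = 37
37 / 37 = 1
2035 = 5 × 11 × 37


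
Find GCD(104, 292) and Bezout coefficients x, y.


Tabular extended Euclidean (each row: r = 104*s + 292*t):
r=104, s=1, t=0
r=292, s=0, t=1
q=0: r=104, s=1, t=0   [104*(1) + 292*(0) = 104]
q=2: r=84, s=-2, t=1   [104*(-2) + 292*(1) = 84]
q=1: r=20, s=3, t=-1   [104*(3) + 292*(-1) = 20]
q=4: r=4, s=-14, t=5   [104*(-14) + 292*(5) = 4]
q=5: r=0, s=73, t=-26   [104*(73) + 292*(-26) = 0]
GCD = 4; from the row with r=4: x=-14, y=5
Check: 104*(-14) + 292*(5) = -1456 + 1460 = 4

GCD = 4, x = -14, y = 5


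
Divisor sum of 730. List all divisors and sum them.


Divisors of 730: 1, 2, 5, 10, 73, 146, 365, 730
Sum = 1 + 2 + 5 + 10 + 73 + 146 + 365 + 730 = 1332

σ(730) = 1332


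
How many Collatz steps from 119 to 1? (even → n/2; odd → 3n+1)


119 → 358 → 179 → 538 → 269 → 808 → 404 → 202 → 101 → 304 → 152 → 76 → 38 → 19 → 58 → 29 → 88 → 44 → 22 → 11 → 34 → 17 → 52 → 26 → 13 → 40 → 20 → 10 → 5 → 16 → 8 → 4 → 2 → 1
Total steps = 33

33 steps


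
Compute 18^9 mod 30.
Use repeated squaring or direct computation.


18^1 mod 30 = 18
18^2 mod 30 = 24
18^3 mod 30 = 12
18^4 mod 30 = 6
18^5 mod 30 = 18
18^6 mod 30 = 24
18^7 mod 30 = 12
18^8 mod 30 = 6
18^9 mod 30 = 18


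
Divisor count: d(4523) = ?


4523 = 4523^1
d(4523) = (1+1) = 2

2 divisors


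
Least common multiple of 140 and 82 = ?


GCD(140, 82) = 2
LCM = 140*82/2 = 11480/2 = 5740

LCM = 5740


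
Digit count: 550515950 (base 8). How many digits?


550515950 in base 8 = 4064032356
Number of digits = 10

10 digits (base 8)


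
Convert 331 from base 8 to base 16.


331 (base 8) = 217 (decimal)
217 (decimal) = D9 (base 16)


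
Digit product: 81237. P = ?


8 × 1 × 2 × 3 × 7 = 336


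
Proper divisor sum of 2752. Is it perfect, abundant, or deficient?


Proper divisors: 1, 2, 4, 8, 16, 32, 43, 64, 86, 172, 344, 688, 1376
Sum = 1 + 2 + 4 + 8 + 16 + 32 + 43 + 64 + 86 + 172 + 344 + 688 + 1376 = 2836
2836 > 2752 → abundant

s(2752) = 2836 (abundant)


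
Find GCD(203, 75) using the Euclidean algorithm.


203 = 2 * 75 + 53
75 = 1 * 53 + 22
53 = 2 * 22 + 9
22 = 2 * 9 + 4
9 = 2 * 4 + 1
4 = 4 * 1 + 0
GCD = 1


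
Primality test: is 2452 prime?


2452 / 2 = 1226 (exact division)
2452 is NOT prime.

No, 2452 is not prime


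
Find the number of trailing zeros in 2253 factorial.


floor(2253/5) = 450
floor(2253/25) = 90
floor(2253/125) = 18
floor(2253/625) = 3
Total = 561

561 trailing zeros


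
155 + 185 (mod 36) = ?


155 + 185 = 340
340 mod 36 = 16


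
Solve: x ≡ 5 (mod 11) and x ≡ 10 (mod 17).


M = 11*17 = 187
M1 = M/11 = 17, M2 = M/17 = 11
M1^(-1) mod 11 = 2, M2^(-1) mod 17 = 14
x = 5*17*2 + 10*11*14 = 1710
1710 mod 187 = 27
Check: 27 mod 11 = 5 ✓, 27 mod 17 = 10 ✓

x ≡ 27 (mod 187)


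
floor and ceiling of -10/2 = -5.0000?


-10/2 = -5.0000
floor = -5
ceil = -5

floor = -5, ceil = -5


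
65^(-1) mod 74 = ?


Use the extended Euclidean algorithm on (74, 65); each row r = 74*s + 65*t:
r=74, s=1, t=0
r=65, s=0, t=1
q=1: r=9, s=1, t=-1   [74*(1) + 65*(-1) = 9]
q=7: r=2, s=-7, t=8   [74*(-7) + 65*(8) = 2]
q=4: r=1, s=29, t=-33   [74*(29) + 65*(-33) = 1]
q=2: r=0, s=-65, t=74   [74*(-65) + 65*(74) = 0]
GCD = 1 with t = -33, so 65*(-33) ≡ 1 (mod 74)
Inverse = -33 mod 74 = 41
Check: 65 * 41 = 2665 ≡ 1 (mod 74)

65^(-1) ≡ 41 (mod 74)


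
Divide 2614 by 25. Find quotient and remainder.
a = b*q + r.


2614 = 25 * 104 + 14
Check: 2600 + 14 = 2614

q = 104, r = 14


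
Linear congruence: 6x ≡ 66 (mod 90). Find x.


GCD(6, 90) = 6 divides 66
Divide: 1x ≡ 11 (mod 15)
x ≡ 11 (mod 15)


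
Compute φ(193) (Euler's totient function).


193 = 193
Prime factors: 193
φ(193) = 193 × (1-1/193)
= 193 × 192/193 = 192

φ(193) = 192


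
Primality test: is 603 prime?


603 / 3 = 201 (exact division)
603 is NOT prime.

No, 603 is not prime


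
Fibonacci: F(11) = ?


Sequence: 1, 1, 2, 3, 5, 8, 13, 21, 34, 55, 89
F(11) = 89


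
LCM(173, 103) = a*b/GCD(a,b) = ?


GCD(173, 103) = 1
LCM = 173*103/1 = 17819/1 = 17819

LCM = 17819


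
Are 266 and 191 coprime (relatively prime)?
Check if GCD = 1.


Euclidean algorithm:
266 = 1 * 191 + 75
191 = 2 * 75 + 41
75 = 1 * 41 + 34
41 = 1 * 34 + 7
34 = 4 * 7 + 6
7 = 1 * 6 + 1
6 = 6 * 1 + 0
GCD(266, 191) = 1

Yes, coprime (GCD = 1)


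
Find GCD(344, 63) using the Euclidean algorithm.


344 = 5 * 63 + 29
63 = 2 * 29 + 5
29 = 5 * 5 + 4
5 = 1 * 4 + 1
4 = 4 * 1 + 0
GCD = 1


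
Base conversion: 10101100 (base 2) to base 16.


10101100 (base 2) = 172 (decimal)
172 (decimal) = AC (base 16)


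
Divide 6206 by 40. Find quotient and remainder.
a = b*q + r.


6206 = 40 * 155 + 6
Check: 6200 + 6 = 6206

q = 155, r = 6


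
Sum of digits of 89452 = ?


8 + 9 + 4 + 5 + 2 = 28


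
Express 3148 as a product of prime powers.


3148 / 2 = 1574
1574 / 2 = 787
787 / 787 = 1
3148 = 2^2 × 787


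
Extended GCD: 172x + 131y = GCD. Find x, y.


Tabular extended Euclidean (each row: r = 172*s + 131*t):
r=172, s=1, t=0
r=131, s=0, t=1
q=1: r=41, s=1, t=-1   [172*(1) + 131*(-1) = 41]
q=3: r=8, s=-3, t=4   [172*(-3) + 131*(4) = 8]
q=5: r=1, s=16, t=-21   [172*(16) + 131*(-21) = 1]
q=8: r=0, s=-131, t=172   [172*(-131) + 131*(172) = 0]
GCD = 1; from the row with r=1: x=16, y=-21
Check: 172*(16) + 131*(-21) = 2752 - 2751 = 1

GCD = 1, x = 16, y = -21


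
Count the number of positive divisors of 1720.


1720 = 2^3 × 5^1 × 43^1
d(1720) = (3+1) × (1+1) × (1+1) = 16

16 divisors


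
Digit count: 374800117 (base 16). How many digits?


374800117 in base 16 = 1656FEF5
Number of digits = 8

8 digits (base 16)


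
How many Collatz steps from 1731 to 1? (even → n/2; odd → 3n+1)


1731 → 5194 → 2597 → 7792 → 3896 → 1948 → 974 → 487 → 1462 → 731 → 2194 → 1097 → 3292 → 1646 → 823 → 2470 → 1235 → 3706 → 1853 → 5560 → 2780 → 1390 → 695 → 2086 → 1043 → 3130 → 1565 → 4696 → 2348 → 1174 → 587 → 1762 → 881 → 2644 → 1322 → 661 → 1984 → 992 → 496 → 248 → 124 → 62 → 31 → 94 → 47 → 142 → 71 → 214 → 107 → 322 → 161 → 484 → 242 → 121 → 364 → 182 → 91 → 274 → 137 → 412 → 206 → 103 → 310 → 155 → 466 → 233 → 700 → 350 → 175 → 526 → 263 → 790 → 395 → 1186 → 593 → 1780 → 890 → 445 → 1336 → 668 → 334 → 167 → 502 → 251 → 754 → 377 → 1132 → 566 → 283 → 850 → 425 → 1276 → 638 → 319 → 958 → 479 → 1438 → 719 → 2158 → 1079 → 3238 → 1619 → 4858 → 2429 → 7288 → 3644 → 1822 → 911 → 2734 → 1367 → 4102 → 2051 → 6154 → 3077 → 9232 → 4616 → 2308 → 1154 → 577 → 1732 → 866 → 433 → 1300 → 650 → 325 → 976 → 488 → 244 → 122 → 61 → 184 → 92 → 46 → 23 → 70 → 35 → 106 → 53 → 160 → 80 → 40 → 20 → 10 → 5 → 16 → 8 → 4 → 2 → 1
Total steps = 148

148 steps


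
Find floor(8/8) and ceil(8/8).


8/8 = 1.0000
floor = 1
ceil = 1

floor = 1, ceil = 1


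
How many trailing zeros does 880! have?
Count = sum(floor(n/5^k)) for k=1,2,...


floor(880/5) = 176
floor(880/25) = 35
floor(880/125) = 7
floor(880/625) = 1
Total = 219

219 trailing zeros


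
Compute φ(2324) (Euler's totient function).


2324 = 2^2 × 7 × 83
Prime factors: 2, 7, 83
φ(2324) = 2324 × (1-1/2) × (1-1/7) × (1-1/83)
= 2324 × 1/2 × 6/7 × 82/83 = 984

φ(2324) = 984


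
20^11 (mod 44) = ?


20^1 mod 44 = 20
20^2 mod 44 = 4
20^3 mod 44 = 36
20^4 mod 44 = 16
20^5 mod 44 = 12
20^6 mod 44 = 20
20^7 mod 44 = 4
20^8 mod 44 = 36
20^9 mod 44 = 16
20^10 mod 44 = 12
20^11 mod 44 = 20


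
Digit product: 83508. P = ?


8 × 3 × 5 × 0 × 8 = 0


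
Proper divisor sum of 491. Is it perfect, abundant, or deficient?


Proper divisors: 1
Sum = 1 = 1
1 < 491 → deficient

s(491) = 1 (deficient)


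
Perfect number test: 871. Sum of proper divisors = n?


Proper divisors of 871: 1, 13, 67
Sum = 1 + 13 + 67 = 81

No, 871 is not perfect (81 ≠ 871)


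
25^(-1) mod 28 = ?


Use the extended Euclidean algorithm on (28, 25); each row r = 28*s + 25*t:
r=28, s=1, t=0
r=25, s=0, t=1
q=1: r=3, s=1, t=-1   [28*(1) + 25*(-1) = 3]
q=8: r=1, s=-8, t=9   [28*(-8) + 25*(9) = 1]
q=3: r=0, s=25, t=-28   [28*(25) + 25*(-28) = 0]
GCD = 1 with t = 9, so 25*(9) ≡ 1 (mod 28)
Inverse = 9 mod 28 = 9
Check: 25 * 9 = 225 ≡ 1 (mod 28)

25^(-1) ≡ 9 (mod 28)


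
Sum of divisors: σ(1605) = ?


Divisors of 1605: 1, 3, 5, 15, 107, 321, 535, 1605
Sum = 1 + 3 + 5 + 15 + 107 + 321 + 535 + 1605 = 2592

σ(1605) = 2592


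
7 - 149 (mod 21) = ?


7 - 149 = -142
-142 mod 21 = 5


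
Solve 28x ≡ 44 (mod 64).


GCD(28, 64) = 4 divides 44
Divide: 7x ≡ 11 (mod 16)
x ≡ 13 (mod 16)


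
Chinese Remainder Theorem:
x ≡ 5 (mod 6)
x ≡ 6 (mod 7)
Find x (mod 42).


M = 6*7 = 42
M1 = M/6 = 7, M2 = M/7 = 6
M1^(-1) mod 6 = 1, M2^(-1) mod 7 = 6
x = 5*7*1 + 6*6*6 = 251
251 mod 42 = 41
Check: 41 mod 6 = 5 ✓, 41 mod 7 = 6 ✓

x ≡ 41 (mod 42)


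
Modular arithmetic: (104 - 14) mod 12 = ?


104 - 14 = 90
90 mod 12 = 6


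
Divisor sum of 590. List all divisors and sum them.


Divisors of 590: 1, 2, 5, 10, 59, 118, 295, 590
Sum = 1 + 2 + 5 + 10 + 59 + 118 + 295 + 590 = 1080

σ(590) = 1080


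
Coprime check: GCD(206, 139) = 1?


Euclidean algorithm:
206 = 1 * 139 + 67
139 = 2 * 67 + 5
67 = 13 * 5 + 2
5 = 2 * 2 + 1
2 = 2 * 1 + 0
GCD(206, 139) = 1

Yes, coprime (GCD = 1)


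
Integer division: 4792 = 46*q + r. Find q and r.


4792 = 46 * 104 + 8
Check: 4784 + 8 = 4792

q = 104, r = 8


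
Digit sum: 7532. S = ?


7 + 5 + 3 + 2 = 17


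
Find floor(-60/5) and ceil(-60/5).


-60/5 = -12.0000
floor = -12
ceil = -12

floor = -12, ceil = -12


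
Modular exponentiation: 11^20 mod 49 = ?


11^1 mod 49 = 11
11^2 mod 49 = 23
11^3 mod 49 = 8
11^4 mod 49 = 39
11^5 mod 49 = 37
11^6 mod 49 = 15
11^7 mod 49 = 18
11^8 mod 49 = 2
11^9 mod 49 = 22
11^10 mod 49 = 46
11^11 mod 49 = 16
11^12 mod 49 = 29
11^13 mod 49 = 25
11^14 mod 49 = 30
11^15 mod 49 = 36
11^16 mod 49 = 4
11^17 mod 49 = 44
11^18 mod 49 = 43
11^19 mod 49 = 32
11^20 mod 49 = 9


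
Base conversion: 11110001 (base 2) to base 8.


11110001 (base 2) = 241 (decimal)
241 (decimal) = 361 (base 8)


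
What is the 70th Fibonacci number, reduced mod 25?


F(k) mod 25 for k=1..70:
1, 1, 2, 3, 5, 8, 13, 21, 9, 5, 14, 19, 8, 2, 10, 12, 22, 9, 6, 15, 21, 11, 7, 18, 0, 18, 18, 11, 4, 15, 19, 9, 3, 12, 15, 2, 17, 19, 11, 5, 16, 21, 12, 8, 20, 3, 23, 1, 24, 0, 24, 24, 23, 22, 20, 17, 12, 4, 16, 20, 11, 6, 17, 23, 15, 13, 3, 16, 19, 10
F(70) mod 25 = 10


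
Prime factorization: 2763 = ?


2763 / 3 = 921
921 / 3 = 307
307 / 307 = 1
2763 = 3^2 × 307


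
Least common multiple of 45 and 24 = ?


GCD(45, 24) = 3
LCM = 45*24/3 = 1080/3 = 360

LCM = 360


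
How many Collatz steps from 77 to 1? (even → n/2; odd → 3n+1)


77 → 232 → 116 → 58 → 29 → 88 → 44 → 22 → 11 → 34 → 17 → 52 → 26 → 13 → 40 → 20 → 10 → 5 → 16 → 8 → 4 → 2 → 1
Total steps = 22

22 steps


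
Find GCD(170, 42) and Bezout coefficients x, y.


Tabular extended Euclidean (each row: r = 170*s + 42*t):
r=170, s=1, t=0
r=42, s=0, t=1
q=4: r=2, s=1, t=-4   [170*(1) + 42*(-4) = 2]
q=21: r=0, s=-21, t=85   [170*(-21) + 42*(85) = 0]
GCD = 2; from the row with r=2: x=1, y=-4
Check: 170*(1) + 42*(-4) = 170 - 168 = 2

GCD = 2, x = 1, y = -4


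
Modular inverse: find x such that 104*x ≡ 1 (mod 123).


Use the extended Euclidean algorithm on (123, 104); each row r = 123*s + 104*t:
r=123, s=1, t=0
r=104, s=0, t=1
q=1: r=19, s=1, t=-1   [123*(1) + 104*(-1) = 19]
q=5: r=9, s=-5, t=6   [123*(-5) + 104*(6) = 9]
q=2: r=1, s=11, t=-13   [123*(11) + 104*(-13) = 1]
q=9: r=0, s=-104, t=123   [123*(-104) + 104*(123) = 0]
GCD = 1 with t = -13, so 104*(-13) ≡ 1 (mod 123)
Inverse = -13 mod 123 = 110
Check: 104 * 110 = 11440 ≡ 1 (mod 123)

104^(-1) ≡ 110 (mod 123)


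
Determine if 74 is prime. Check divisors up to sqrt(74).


74 / 2 = 37 (exact division)
74 is NOT prime.

No, 74 is not prime


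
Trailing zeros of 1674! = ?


floor(1674/5) = 334
floor(1674/25) = 66
floor(1674/125) = 13
floor(1674/625) = 2
Total = 415

415 trailing zeros


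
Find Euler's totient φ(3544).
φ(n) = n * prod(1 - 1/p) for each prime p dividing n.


3544 = 2^3 × 443
Prime factors: 2, 443
φ(3544) = 3544 × (1-1/2) × (1-1/443)
= 3544 × 1/2 × 442/443 = 1768

φ(3544) = 1768


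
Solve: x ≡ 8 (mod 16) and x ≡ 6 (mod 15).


M = 16*15 = 240
M1 = M/16 = 15, M2 = M/15 = 16
M1^(-1) mod 16 = 15, M2^(-1) mod 15 = 1
x = 8*15*15 + 6*16*1 = 1896
1896 mod 240 = 216
Check: 216 mod 16 = 8 ✓, 216 mod 15 = 6 ✓

x ≡ 216 (mod 240)


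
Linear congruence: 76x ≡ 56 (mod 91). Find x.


GCD(76, 91) = 1, unique solution
a^(-1) mod 91 = 6
x = 6 * 56 mod 91 = 63

x ≡ 63 (mod 91)


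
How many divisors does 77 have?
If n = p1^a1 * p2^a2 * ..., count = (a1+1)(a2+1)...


77 = 7^1 × 11^1
d(77) = (1+1) × (1+1) = 4

4 divisors


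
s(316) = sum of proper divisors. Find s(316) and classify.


Proper divisors: 1, 2, 4, 79, 158
Sum = 1 + 2 + 4 + 79 + 158 = 244
244 < 316 → deficient

s(316) = 244 (deficient)


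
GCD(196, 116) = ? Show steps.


196 = 1 * 116 + 80
116 = 1 * 80 + 36
80 = 2 * 36 + 8
36 = 4 * 8 + 4
8 = 2 * 4 + 0
GCD = 4


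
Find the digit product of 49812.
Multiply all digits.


4 × 9 × 8 × 1 × 2 = 576


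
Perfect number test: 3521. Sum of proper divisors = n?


Proper divisors of 3521: 1, 7, 503
Sum = 1 + 7 + 503 = 511

No, 3521 is not perfect (511 ≠ 3521)


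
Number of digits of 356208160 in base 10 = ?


356208160 has 9 digits in base 10
floor(log10(356208160)) + 1 = floor(8.5517) + 1 = 9

9 digits (base 10)


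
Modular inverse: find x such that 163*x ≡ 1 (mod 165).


Use the extended Euclidean algorithm on (165, 163); each row r = 165*s + 163*t:
r=165, s=1, t=0
r=163, s=0, t=1
q=1: r=2, s=1, t=-1   [165*(1) + 163*(-1) = 2]
q=81: r=1, s=-81, t=82   [165*(-81) + 163*(82) = 1]
q=2: r=0, s=163, t=-165   [165*(163) + 163*(-165) = 0]
GCD = 1 with t = 82, so 163*(82) ≡ 1 (mod 165)
Inverse = 82 mod 165 = 82
Check: 163 * 82 = 13366 ≡ 1 (mod 165)

163^(-1) ≡ 82 (mod 165)


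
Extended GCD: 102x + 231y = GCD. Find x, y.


Tabular extended Euclidean (each row: r = 102*s + 231*t):
r=102, s=1, t=0
r=231, s=0, t=1
q=0: r=102, s=1, t=0   [102*(1) + 231*(0) = 102]
q=2: r=27, s=-2, t=1   [102*(-2) + 231*(1) = 27]
q=3: r=21, s=7, t=-3   [102*(7) + 231*(-3) = 21]
q=1: r=6, s=-9, t=4   [102*(-9) + 231*(4) = 6]
q=3: r=3, s=34, t=-15   [102*(34) + 231*(-15) = 3]
q=2: r=0, s=-77, t=34   [102*(-77) + 231*(34) = 0]
GCD = 3; from the row with r=3: x=34, y=-15
Check: 102*(34) + 231*(-15) = 3468 - 3465 = 3

GCD = 3, x = 34, y = -15


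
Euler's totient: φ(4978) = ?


4978 = 2 × 19 × 131
Prime factors: 2, 19, 131
φ(4978) = 4978 × (1-1/2) × (1-1/19) × (1-1/131)
= 4978 × 1/2 × 18/19 × 130/131 = 2340

φ(4978) = 2340


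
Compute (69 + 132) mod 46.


69 + 132 = 201
201 mod 46 = 17


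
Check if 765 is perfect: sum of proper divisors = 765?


Proper divisors of 765: 1, 3, 5, 9, 15, 17, 45, 51, 85, 153, 255
Sum = 1 + 3 + 5 + 9 + 15 + 17 + 45 + 51 + 85 + 153 + 255 = 639

No, 765 is not perfect (639 ≠ 765)


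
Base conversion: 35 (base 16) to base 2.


35 (base 16) = 53 (decimal)
53 (decimal) = 110101 (base 2)


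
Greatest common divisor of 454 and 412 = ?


454 = 1 * 412 + 42
412 = 9 * 42 + 34
42 = 1 * 34 + 8
34 = 4 * 8 + 2
8 = 4 * 2 + 0
GCD = 2


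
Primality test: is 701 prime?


Check divisors up to sqrt(701) = 26.4764
No divisors found.
701 is prime.

Yes, 701 is prime


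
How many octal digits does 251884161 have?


251884161 in base 8 = 1700671201
Number of digits = 10

10 digits (base 8)


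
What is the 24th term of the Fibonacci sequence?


Sequence: 1, 1, 2, 3, 5, 8, 13, 21, 34, 55, 89, 144, 233, 377, 610, 987, 1597, 2584, 4181, 6765, 10946, 17711, 28657, 46368
F(24) = 46368


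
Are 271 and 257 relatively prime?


Euclidean algorithm:
271 = 1 * 257 + 14
257 = 18 * 14 + 5
14 = 2 * 5 + 4
5 = 1 * 4 + 1
4 = 4 * 1 + 0
GCD(271, 257) = 1

Yes, coprime (GCD = 1)


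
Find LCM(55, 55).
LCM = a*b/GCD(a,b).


GCD(55, 55) = 55
LCM = 55*55/55 = 3025/55 = 55

LCM = 55


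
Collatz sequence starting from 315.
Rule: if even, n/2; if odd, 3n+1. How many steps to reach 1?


315 → 946 → 473 → 1420 → 710 → 355 → 1066 → 533 → 1600 → 800 → 400 → 200 → 100 → 50 → 25 → 76 → 38 → 19 → 58 → 29 → 88 → 44 → 22 → 11 → 34 → 17 → 52 → 26 → 13 → 40 → 20 → 10 → 5 → 16 → 8 → 4 → 2 → 1
Total steps = 37

37 steps


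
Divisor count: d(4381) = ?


4381 = 13^1 × 337^1
d(4381) = (1+1) × (1+1) = 4

4 divisors


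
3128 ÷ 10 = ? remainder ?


3128 = 10 * 312 + 8
Check: 3120 + 8 = 3128

q = 312, r = 8


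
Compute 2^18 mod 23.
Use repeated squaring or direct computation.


2^1 mod 23 = 2
2^2 mod 23 = 4
2^3 mod 23 = 8
2^4 mod 23 = 16
2^5 mod 23 = 9
2^6 mod 23 = 18
2^7 mod 23 = 13
2^8 mod 23 = 3
2^9 mod 23 = 6
2^10 mod 23 = 12
2^11 mod 23 = 1
2^12 mod 23 = 2
2^13 mod 23 = 4
2^14 mod 23 = 8
2^15 mod 23 = 16
2^16 mod 23 = 9
2^17 mod 23 = 18
2^18 mod 23 = 13


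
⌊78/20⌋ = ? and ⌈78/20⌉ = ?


78/20 = 3.9000
floor = 3
ceil = 4

floor = 3, ceil = 4


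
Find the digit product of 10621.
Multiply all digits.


1 × 0 × 6 × 2 × 1 = 0


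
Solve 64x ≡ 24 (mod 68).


GCD(64, 68) = 4 divides 24
Divide: 16x ≡ 6 (mod 17)
x ≡ 11 (mod 17)


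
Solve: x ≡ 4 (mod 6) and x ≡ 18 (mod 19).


M = 6*19 = 114
M1 = M/6 = 19, M2 = M/19 = 6
M1^(-1) mod 6 = 1, M2^(-1) mod 19 = 16
x = 4*19*1 + 18*6*16 = 1804
1804 mod 114 = 94
Check: 94 mod 6 = 4 ✓, 94 mod 19 = 18 ✓

x ≡ 94 (mod 114)


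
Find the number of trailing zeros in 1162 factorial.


floor(1162/5) = 232
floor(1162/25) = 46
floor(1162/125) = 9
floor(1162/625) = 1
Total = 288

288 trailing zeros


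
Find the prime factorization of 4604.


4604 / 2 = 2302
2302 / 2 = 1151
1151 / 1151 = 1
4604 = 2^2 × 1151


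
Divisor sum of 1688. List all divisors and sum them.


Divisors of 1688: 1, 2, 4, 8, 211, 422, 844, 1688
Sum = 1 + 2 + 4 + 8 + 211 + 422 + 844 + 1688 = 3180

σ(1688) = 3180


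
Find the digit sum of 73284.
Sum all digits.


7 + 3 + 2 + 8 + 4 = 24


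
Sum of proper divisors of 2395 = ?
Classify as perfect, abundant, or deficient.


Proper divisors: 1, 5, 479
Sum = 1 + 5 + 479 = 485
485 < 2395 → deficient

s(2395) = 485 (deficient)


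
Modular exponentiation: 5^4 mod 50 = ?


5^1 mod 50 = 5
5^2 mod 50 = 25
5^3 mod 50 = 25
5^4 mod 50 = 25


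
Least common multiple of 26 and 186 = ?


GCD(26, 186) = 2
LCM = 26*186/2 = 4836/2 = 2418

LCM = 2418


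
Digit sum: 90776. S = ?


9 + 0 + 7 + 7 + 6 = 29


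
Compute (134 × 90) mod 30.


134 × 90 = 12060
12060 mod 30 = 0


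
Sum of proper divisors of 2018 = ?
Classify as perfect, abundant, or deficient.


Proper divisors: 1, 2, 1009
Sum = 1 + 2 + 1009 = 1012
1012 < 2018 → deficient

s(2018) = 1012 (deficient)


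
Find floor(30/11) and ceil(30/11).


30/11 = 2.7273
floor = 2
ceil = 3

floor = 2, ceil = 3


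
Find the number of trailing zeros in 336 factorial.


floor(336/5) = 67
floor(336/25) = 13
floor(336/125) = 2
Total = 82

82 trailing zeros


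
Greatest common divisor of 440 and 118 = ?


440 = 3 * 118 + 86
118 = 1 * 86 + 32
86 = 2 * 32 + 22
32 = 1 * 22 + 10
22 = 2 * 10 + 2
10 = 5 * 2 + 0
GCD = 2


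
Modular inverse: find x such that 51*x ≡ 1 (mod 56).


Use the extended Euclidean algorithm on (56, 51); each row r = 56*s + 51*t:
r=56, s=1, t=0
r=51, s=0, t=1
q=1: r=5, s=1, t=-1   [56*(1) + 51*(-1) = 5]
q=10: r=1, s=-10, t=11   [56*(-10) + 51*(11) = 1]
q=5: r=0, s=51, t=-56   [56*(51) + 51*(-56) = 0]
GCD = 1 with t = 11, so 51*(11) ≡ 1 (mod 56)
Inverse = 11 mod 56 = 11
Check: 51 * 11 = 561 ≡ 1 (mod 56)

51^(-1) ≡ 11 (mod 56)


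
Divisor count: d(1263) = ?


1263 = 3^1 × 421^1
d(1263) = (1+1) × (1+1) = 4

4 divisors


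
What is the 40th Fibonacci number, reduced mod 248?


F(k) mod 248 for k=1..40:
1, 1, 2, 3, 5, 8, 13, 21, 34, 55, 89, 144, 233, 129, 114, 243, 109, 104, 213, 69, 34, 103, 137, 240, 129, 121, 2, 123, 125, 0, 125, 125, 2, 127, 129, 8, 137, 145, 34, 179
F(40) mod 248 = 179


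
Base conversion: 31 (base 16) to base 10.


31 (base 16) = 49 (decimal)
49 (decimal) = 49 (base 10)


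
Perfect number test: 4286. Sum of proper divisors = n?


Proper divisors of 4286: 1, 2, 2143
Sum = 1 + 2 + 2143 = 2146

No, 4286 is not perfect (2146 ≠ 4286)


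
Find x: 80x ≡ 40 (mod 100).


GCD(80, 100) = 20 divides 40
Divide: 4x ≡ 2 (mod 5)
x ≡ 3 (mod 5)


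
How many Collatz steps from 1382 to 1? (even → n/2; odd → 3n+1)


1382 → 691 → 2074 → 1037 → 3112 → 1556 → 778 → 389 → 1168 → 584 → 292 → 146 → 73 → 220 → 110 → 55 → 166 → 83 → 250 → 125 → 376 → 188 → 94 → 47 → 142 → 71 → 214 → 107 → 322 → 161 → 484 → 242 → 121 → 364 → 182 → 91 → 274 → 137 → 412 → 206 → 103 → 310 → 155 → 466 → 233 → 700 → 350 → 175 → 526 → 263 → 790 → 395 → 1186 → 593 → 1780 → 890 → 445 → 1336 → 668 → 334 → 167 → 502 → 251 → 754 → 377 → 1132 → 566 → 283 → 850 → 425 → 1276 → 638 → 319 → 958 → 479 → 1438 → 719 → 2158 → 1079 → 3238 → 1619 → 4858 → 2429 → 7288 → 3644 → 1822 → 911 → 2734 → 1367 → 4102 → 2051 → 6154 → 3077 → 9232 → 4616 → 2308 → 1154 → 577 → 1732 → 866 → 433 → 1300 → 650 → 325 → 976 → 488 → 244 → 122 → 61 → 184 → 92 → 46 → 23 → 70 → 35 → 106 → 53 → 160 → 80 → 40 → 20 → 10 → 5 → 16 → 8 → 4 → 2 → 1
Total steps = 127

127 steps


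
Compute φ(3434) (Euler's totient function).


3434 = 2 × 17 × 101
Prime factors: 2, 17, 101
φ(3434) = 3434 × (1-1/2) × (1-1/17) × (1-1/101)
= 3434 × 1/2 × 16/17 × 100/101 = 1600

φ(3434) = 1600


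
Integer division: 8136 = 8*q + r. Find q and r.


8136 = 8 * 1017 + 0
Check: 8136 + 0 = 8136

q = 1017, r = 0


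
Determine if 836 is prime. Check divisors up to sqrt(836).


836 / 2 = 418 (exact division)
836 is NOT prime.

No, 836 is not prime


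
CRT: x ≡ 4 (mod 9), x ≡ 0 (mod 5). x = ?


M = 9*5 = 45
M1 = M/9 = 5, M2 = M/5 = 9
M1^(-1) mod 9 = 2, M2^(-1) mod 5 = 4
x = 4*5*2 + 0*9*4 = 40
40 mod 45 = 40
Check: 40 mod 9 = 4 ✓, 40 mod 5 = 0 ✓

x ≡ 40 (mod 45)


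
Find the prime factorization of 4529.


4529 / 7 = 647
647 / 647 = 1
4529 = 7 × 647


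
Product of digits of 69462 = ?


6 × 9 × 4 × 6 × 2 = 2592


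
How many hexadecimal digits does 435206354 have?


435206354 in base 16 = 19F0B8D2
Number of digits = 8

8 digits (base 16)


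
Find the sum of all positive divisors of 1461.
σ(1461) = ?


Divisors of 1461: 1, 3, 487, 1461
Sum = 1 + 3 + 487 + 1461 = 1952

σ(1461) = 1952


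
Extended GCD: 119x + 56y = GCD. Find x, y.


Tabular extended Euclidean (each row: r = 119*s + 56*t):
r=119, s=1, t=0
r=56, s=0, t=1
q=2: r=7, s=1, t=-2   [119*(1) + 56*(-2) = 7]
q=8: r=0, s=-8, t=17   [119*(-8) + 56*(17) = 0]
GCD = 7; from the row with r=7: x=1, y=-2
Check: 119*(1) + 56*(-2) = 119 - 112 = 7

GCD = 7, x = 1, y = -2


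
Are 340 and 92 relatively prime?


Euclidean algorithm:
340 = 3 * 92 + 64
92 = 1 * 64 + 28
64 = 2 * 28 + 8
28 = 3 * 8 + 4
8 = 2 * 4 + 0
GCD(340, 92) = 4

No, not coprime (GCD = 4)


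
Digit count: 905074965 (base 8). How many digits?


905074965 in base 8 = 6574454425
Number of digits = 10

10 digits (base 8)


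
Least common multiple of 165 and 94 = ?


GCD(165, 94) = 1
LCM = 165*94/1 = 15510/1 = 15510

LCM = 15510


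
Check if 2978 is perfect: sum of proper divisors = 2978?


Proper divisors of 2978: 1, 2, 1489
Sum = 1 + 2 + 1489 = 1492

No, 2978 is not perfect (1492 ≠ 2978)


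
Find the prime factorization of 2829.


2829 / 3 = 943
943 / 23 = 41
41 / 41 = 1
2829 = 3 × 23 × 41


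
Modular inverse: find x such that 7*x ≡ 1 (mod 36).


Use the extended Euclidean algorithm on (36, 7); each row r = 36*s + 7*t:
r=36, s=1, t=0
r=7, s=0, t=1
q=5: r=1, s=1, t=-5   [36*(1) + 7*(-5) = 1]
q=7: r=0, s=-7, t=36   [36*(-7) + 7*(36) = 0]
GCD = 1 with t = -5, so 7*(-5) ≡ 1 (mod 36)
Inverse = -5 mod 36 = 31
Check: 7 * 31 = 217 ≡ 1 (mod 36)

7^(-1) ≡ 31 (mod 36)


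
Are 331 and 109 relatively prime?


Euclidean algorithm:
331 = 3 * 109 + 4
109 = 27 * 4 + 1
4 = 4 * 1 + 0
GCD(331, 109) = 1

Yes, coprime (GCD = 1)


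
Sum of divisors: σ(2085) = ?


Divisors of 2085: 1, 3, 5, 15, 139, 417, 695, 2085
Sum = 1 + 3 + 5 + 15 + 139 + 417 + 695 + 2085 = 3360

σ(2085) = 3360


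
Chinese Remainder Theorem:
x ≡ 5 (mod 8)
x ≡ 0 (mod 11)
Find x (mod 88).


M = 8*11 = 88
M1 = M/8 = 11, M2 = M/11 = 8
M1^(-1) mod 8 = 3, M2^(-1) mod 11 = 7
x = 5*11*3 + 0*8*7 = 165
165 mod 88 = 77
Check: 77 mod 8 = 5 ✓, 77 mod 11 = 0 ✓

x ≡ 77 (mod 88)


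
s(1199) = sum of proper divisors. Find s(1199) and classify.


Proper divisors: 1, 11, 109
Sum = 1 + 11 + 109 = 121
121 < 1199 → deficient

s(1199) = 121 (deficient)


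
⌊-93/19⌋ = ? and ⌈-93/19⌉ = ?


-93/19 = -4.8947
floor = -5
ceil = -4

floor = -5, ceil = -4


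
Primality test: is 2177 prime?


2177 / 7 = 311 (exact division)
2177 is NOT prime.

No, 2177 is not prime


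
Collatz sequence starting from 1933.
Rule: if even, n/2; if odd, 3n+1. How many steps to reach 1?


1933 → 5800 → 2900 → 1450 → 725 → 2176 → 1088 → 544 → 272 → 136 → 68 → 34 → 17 → 52 → 26 → 13 → 40 → 20 → 10 → 5 → 16 → 8 → 4 → 2 → 1
Total steps = 24

24 steps


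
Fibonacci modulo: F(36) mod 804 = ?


F(k) mod 804 for k=1..36:
1, 1, 2, 3, 5, 8, 13, 21, 34, 55, 89, 144, 233, 377, 610, 183, 793, 172, 161, 333, 494, 23, 517, 540, 253, 793, 242, 231, 473, 704, 373, 273, 646, 115, 761, 72
F(36) mod 804 = 72


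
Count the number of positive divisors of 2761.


2761 = 11^1 × 251^1
d(2761) = (1+1) × (1+1) = 4

4 divisors


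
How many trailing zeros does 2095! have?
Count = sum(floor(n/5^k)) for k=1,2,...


floor(2095/5) = 419
floor(2095/25) = 83
floor(2095/125) = 16
floor(2095/625) = 3
Total = 521

521 trailing zeros


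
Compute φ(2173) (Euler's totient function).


2173 = 41 × 53
Prime factors: 41, 53
φ(2173) = 2173 × (1-1/41) × (1-1/53)
= 2173 × 40/41 × 52/53 = 2080

φ(2173) = 2080


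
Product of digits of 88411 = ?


8 × 8 × 4 × 1 × 1 = 256


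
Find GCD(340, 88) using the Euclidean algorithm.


340 = 3 * 88 + 76
88 = 1 * 76 + 12
76 = 6 * 12 + 4
12 = 3 * 4 + 0
GCD = 4


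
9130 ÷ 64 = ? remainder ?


9130 = 64 * 142 + 42
Check: 9088 + 42 = 9130

q = 142, r = 42


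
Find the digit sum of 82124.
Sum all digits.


8 + 2 + 1 + 2 + 4 = 17


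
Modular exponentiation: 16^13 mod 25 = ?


16^1 mod 25 = 16
16^2 mod 25 = 6
16^3 mod 25 = 21
16^4 mod 25 = 11
16^5 mod 25 = 1
16^6 mod 25 = 16
16^7 mod 25 = 6
16^8 mod 25 = 21
16^9 mod 25 = 11
16^10 mod 25 = 1
16^11 mod 25 = 16
16^12 mod 25 = 6
16^13 mod 25 = 21


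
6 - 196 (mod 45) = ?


6 - 196 = -190
-190 mod 45 = 35


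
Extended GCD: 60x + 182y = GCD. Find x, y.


Tabular extended Euclidean (each row: r = 60*s + 182*t):
r=60, s=1, t=0
r=182, s=0, t=1
q=0: r=60, s=1, t=0   [60*(1) + 182*(0) = 60]
q=3: r=2, s=-3, t=1   [60*(-3) + 182*(1) = 2]
q=30: r=0, s=91, t=-30   [60*(91) + 182*(-30) = 0]
GCD = 2; from the row with r=2: x=-3, y=1
Check: 60*(-3) + 182*(1) = -180 + 182 = 2

GCD = 2, x = -3, y = 1


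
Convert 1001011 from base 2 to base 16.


1001011 (base 2) = 75 (decimal)
75 (decimal) = 4B (base 16)


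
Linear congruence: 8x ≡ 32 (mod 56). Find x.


GCD(8, 56) = 8 divides 32
Divide: 1x ≡ 4 (mod 7)
x ≡ 4 (mod 7)


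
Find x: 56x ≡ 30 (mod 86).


GCD(56, 86) = 2 divides 30
Divide: 28x ≡ 15 (mod 43)
x ≡ 42 (mod 43)


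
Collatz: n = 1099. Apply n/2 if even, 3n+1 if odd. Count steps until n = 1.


1099 → 3298 → 1649 → 4948 → 2474 → 1237 → 3712 → 1856 → 928 → 464 → 232 → 116 → 58 → 29 → 88 → 44 → 22 → 11 → 34 → 17 → 52 → 26 → 13 → 40 → 20 → 10 → 5 → 16 → 8 → 4 → 2 → 1
Total steps = 31

31 steps


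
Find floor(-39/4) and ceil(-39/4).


-39/4 = -9.7500
floor = -10
ceil = -9

floor = -10, ceil = -9


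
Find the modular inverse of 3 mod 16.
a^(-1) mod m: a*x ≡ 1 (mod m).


Use the extended Euclidean algorithm on (16, 3); each row r = 16*s + 3*t:
r=16, s=1, t=0
r=3, s=0, t=1
q=5: r=1, s=1, t=-5   [16*(1) + 3*(-5) = 1]
q=3: r=0, s=-3, t=16   [16*(-3) + 3*(16) = 0]
GCD = 1 with t = -5, so 3*(-5) ≡ 1 (mod 16)
Inverse = -5 mod 16 = 11
Check: 3 * 11 = 33 ≡ 1 (mod 16)

3^(-1) ≡ 11 (mod 16)


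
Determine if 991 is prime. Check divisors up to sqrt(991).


Check divisors up to sqrt(991) = 31.4802
No divisors found.
991 is prime.

Yes, 991 is prime


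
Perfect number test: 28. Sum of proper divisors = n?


Proper divisors of 28: 1, 2, 4, 7, 14
Sum = 1 + 2 + 4 + 7 + 14 = 28

Yes, 28 is perfect (28 = 28)


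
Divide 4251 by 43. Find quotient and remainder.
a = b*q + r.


4251 = 43 * 98 + 37
Check: 4214 + 37 = 4251

q = 98, r = 37


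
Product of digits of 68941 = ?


6 × 8 × 9 × 4 × 1 = 1728


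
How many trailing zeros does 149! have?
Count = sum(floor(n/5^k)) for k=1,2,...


floor(149/5) = 29
floor(149/25) = 5
floor(149/125) = 1
Total = 35

35 trailing zeros


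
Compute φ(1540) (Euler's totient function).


1540 = 2^2 × 5 × 7 × 11
Prime factors: 2, 5, 7, 11
φ(1540) = 1540 × (1-1/2) × (1-1/5) × (1-1/7) × (1-1/11)
= 1540 × 1/2 × 4/5 × 6/7 × 10/11 = 480

φ(1540) = 480


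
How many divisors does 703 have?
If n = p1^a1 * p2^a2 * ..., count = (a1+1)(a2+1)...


703 = 19^1 × 37^1
d(703) = (1+1) × (1+1) = 4

4 divisors


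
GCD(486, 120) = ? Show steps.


486 = 4 * 120 + 6
120 = 20 * 6 + 0
GCD = 6


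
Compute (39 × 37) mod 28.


39 × 37 = 1443
1443 mod 28 = 15


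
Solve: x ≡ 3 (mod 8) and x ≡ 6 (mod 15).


M = 8*15 = 120
M1 = M/8 = 15, M2 = M/15 = 8
M1^(-1) mod 8 = 7, M2^(-1) mod 15 = 2
x = 3*15*7 + 6*8*2 = 411
411 mod 120 = 51
Check: 51 mod 8 = 3 ✓, 51 mod 15 = 6 ✓

x ≡ 51 (mod 120)


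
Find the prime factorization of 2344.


2344 / 2 = 1172
1172 / 2 = 586
586 / 2 = 293
293 / 293 = 1
2344 = 2^3 × 293


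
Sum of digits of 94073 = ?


9 + 4 + 0 + 7 + 3 = 23


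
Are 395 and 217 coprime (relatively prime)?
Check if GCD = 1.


Euclidean algorithm:
395 = 1 * 217 + 178
217 = 1 * 178 + 39
178 = 4 * 39 + 22
39 = 1 * 22 + 17
22 = 1 * 17 + 5
17 = 3 * 5 + 2
5 = 2 * 2 + 1
2 = 2 * 1 + 0
GCD(395, 217) = 1

Yes, coprime (GCD = 1)


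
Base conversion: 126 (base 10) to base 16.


126 (base 10) = 126 (decimal)
126 (decimal) = 7E (base 16)


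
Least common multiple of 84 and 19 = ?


GCD(84, 19) = 1
LCM = 84*19/1 = 1596/1 = 1596

LCM = 1596


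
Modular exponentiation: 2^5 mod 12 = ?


2^1 mod 12 = 2
2^2 mod 12 = 4
2^3 mod 12 = 8
2^4 mod 12 = 4
2^5 mod 12 = 8


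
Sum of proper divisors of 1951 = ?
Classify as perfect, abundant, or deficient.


Proper divisors: 1
Sum = 1 = 1
1 < 1951 → deficient

s(1951) = 1 (deficient)


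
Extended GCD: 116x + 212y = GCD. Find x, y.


Tabular extended Euclidean (each row: r = 116*s + 212*t):
r=116, s=1, t=0
r=212, s=0, t=1
q=0: r=116, s=1, t=0   [116*(1) + 212*(0) = 116]
q=1: r=96, s=-1, t=1   [116*(-1) + 212*(1) = 96]
q=1: r=20, s=2, t=-1   [116*(2) + 212*(-1) = 20]
q=4: r=16, s=-9, t=5   [116*(-9) + 212*(5) = 16]
q=1: r=4, s=11, t=-6   [116*(11) + 212*(-6) = 4]
q=4: r=0, s=-53, t=29   [116*(-53) + 212*(29) = 0]
GCD = 4; from the row with r=4: x=11, y=-6
Check: 116*(11) + 212*(-6) = 1276 - 1272 = 4

GCD = 4, x = 11, y = -6


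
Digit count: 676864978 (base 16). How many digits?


676864978 in base 16 = 285823D2
Number of digits = 8

8 digits (base 16)


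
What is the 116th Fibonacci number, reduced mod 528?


F(k) mod 528 for k=1..116:
1, 1, 2, 3, 5, 8, 13, 21, 34, 55, 89, 144, 233, 377, 82, 459, 13, 472, 485, 429, 386, 287, 145, 432, 49, 481, 2, 483, 485, 440, 397, 309, 178, 487, 137, 96, 233, 329, 34, 363, 397, 232, 101, 333, 434, 239, 145, 384, 1, 385, 386, 243, 101, 344, 445, 261, 178, 439, 89, 0, 89, 89, 178, 267, 445, 184, 101, 285, 386, 143, 1, 144, 145, 289, 434, 195, 101, 296, 397, 165, 34, 199, 233, 432, 137, 41, 178, 219, 397, 88, 485, 45, 2, 47, 49, 96, 145, 241, 386, 99, 485, 56, 13, 69, 82, 151, 233, 384, 89, 473, 34, 507, 13, 520, 5, 525
F(116) mod 528 = 525


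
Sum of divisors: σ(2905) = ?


Divisors of 2905: 1, 5, 7, 35, 83, 415, 581, 2905
Sum = 1 + 5 + 7 + 35 + 83 + 415 + 581 + 2905 = 4032

σ(2905) = 4032


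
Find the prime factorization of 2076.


2076 / 2 = 1038
1038 / 2 = 519
519 / 3 = 173
173 / 173 = 1
2076 = 2^2 × 3 × 173


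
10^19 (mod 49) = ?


10^1 mod 49 = 10
10^2 mod 49 = 2
10^3 mod 49 = 20
10^4 mod 49 = 4
10^5 mod 49 = 40
10^6 mod 49 = 8
10^7 mod 49 = 31
10^8 mod 49 = 16
10^9 mod 49 = 13
10^10 mod 49 = 32
10^11 mod 49 = 26
10^12 mod 49 = 15
10^13 mod 49 = 3
10^14 mod 49 = 30
10^15 mod 49 = 6
10^16 mod 49 = 11
10^17 mod 49 = 12
10^18 mod 49 = 22
10^19 mod 49 = 24


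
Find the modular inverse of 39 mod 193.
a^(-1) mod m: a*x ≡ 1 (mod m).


Use the extended Euclidean algorithm on (193, 39); each row r = 193*s + 39*t:
r=193, s=1, t=0
r=39, s=0, t=1
q=4: r=37, s=1, t=-4   [193*(1) + 39*(-4) = 37]
q=1: r=2, s=-1, t=5   [193*(-1) + 39*(5) = 2]
q=18: r=1, s=19, t=-94   [193*(19) + 39*(-94) = 1]
q=2: r=0, s=-39, t=193   [193*(-39) + 39*(193) = 0]
GCD = 1 with t = -94, so 39*(-94) ≡ 1 (mod 193)
Inverse = -94 mod 193 = 99
Check: 39 * 99 = 3861 ≡ 1 (mod 193)

39^(-1) ≡ 99 (mod 193)


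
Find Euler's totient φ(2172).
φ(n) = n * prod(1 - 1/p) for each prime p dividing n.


2172 = 2^2 × 3 × 181
Prime factors: 2, 3, 181
φ(2172) = 2172 × (1-1/2) × (1-1/3) × (1-1/181)
= 2172 × 1/2 × 2/3 × 180/181 = 720

φ(2172) = 720


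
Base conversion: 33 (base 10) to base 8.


33 (base 10) = 33 (decimal)
33 (decimal) = 41 (base 8)


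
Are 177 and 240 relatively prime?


Euclidean algorithm:
240 = 1 * 177 + 63
177 = 2 * 63 + 51
63 = 1 * 51 + 12
51 = 4 * 12 + 3
12 = 4 * 3 + 0
GCD(177, 240) = 3

No, not coprime (GCD = 3)


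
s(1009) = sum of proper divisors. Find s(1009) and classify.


Proper divisors: 1
Sum = 1 = 1
1 < 1009 → deficient

s(1009) = 1 (deficient)


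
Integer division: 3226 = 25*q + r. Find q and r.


3226 = 25 * 129 + 1
Check: 3225 + 1 = 3226

q = 129, r = 1


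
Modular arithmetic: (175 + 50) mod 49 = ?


175 + 50 = 225
225 mod 49 = 29


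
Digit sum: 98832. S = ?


9 + 8 + 8 + 3 + 2 = 30


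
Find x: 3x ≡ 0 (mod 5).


GCD(3, 5) = 1, unique solution
a^(-1) mod 5 = 2
x = 2 * 0 mod 5 = 0

x ≡ 0 (mod 5)


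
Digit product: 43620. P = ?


4 × 3 × 6 × 2 × 0 = 0


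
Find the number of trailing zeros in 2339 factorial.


floor(2339/5) = 467
floor(2339/25) = 93
floor(2339/125) = 18
floor(2339/625) = 3
Total = 581

581 trailing zeros


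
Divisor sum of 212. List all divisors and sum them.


Divisors of 212: 1, 2, 4, 53, 106, 212
Sum = 1 + 2 + 4 + 53 + 106 + 212 = 378

σ(212) = 378


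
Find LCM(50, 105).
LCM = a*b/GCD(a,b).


GCD(50, 105) = 5
LCM = 50*105/5 = 5250/5 = 1050

LCM = 1050


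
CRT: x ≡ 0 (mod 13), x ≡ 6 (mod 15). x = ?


M = 13*15 = 195
M1 = M/13 = 15, M2 = M/15 = 13
M1^(-1) mod 13 = 7, M2^(-1) mod 15 = 7
x = 0*15*7 + 6*13*7 = 546
546 mod 195 = 156
Check: 156 mod 13 = 0 ✓, 156 mod 15 = 6 ✓

x ≡ 156 (mod 195)


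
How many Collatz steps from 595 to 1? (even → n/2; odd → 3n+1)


595 → 1786 → 893 → 2680 → 1340 → 670 → 335 → 1006 → 503 → 1510 → 755 → 2266 → 1133 → 3400 → 1700 → 850 → 425 → 1276 → 638 → 319 → 958 → 479 → 1438 → 719 → 2158 → 1079 → 3238 → 1619 → 4858 → 2429 → 7288 → 3644 → 1822 → 911 → 2734 → 1367 → 4102 → 2051 → 6154 → 3077 → 9232 → 4616 → 2308 → 1154 → 577 → 1732 → 866 → 433 → 1300 → 650 → 325 → 976 → 488 → 244 → 122 → 61 → 184 → 92 → 46 → 23 → 70 → 35 → 106 → 53 → 160 → 80 → 40 → 20 → 10 → 5 → 16 → 8 → 4 → 2 → 1
Total steps = 74

74 steps


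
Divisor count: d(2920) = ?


2920 = 2^3 × 5^1 × 73^1
d(2920) = (3+1) × (1+1) × (1+1) = 16

16 divisors


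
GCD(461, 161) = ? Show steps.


461 = 2 * 161 + 139
161 = 1 * 139 + 22
139 = 6 * 22 + 7
22 = 3 * 7 + 1
7 = 7 * 1 + 0
GCD = 1


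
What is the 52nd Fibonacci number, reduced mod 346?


F(k) mod 346 for k=1..52:
1, 1, 2, 3, 5, 8, 13, 21, 34, 55, 89, 144, 233, 31, 264, 295, 213, 162, 29, 191, 220, 65, 285, 4, 289, 293, 236, 183, 73, 256, 329, 239, 222, 115, 337, 106, 97, 203, 300, 157, 111, 268, 33, 301, 334, 289, 277, 220, 151, 25, 176, 201
F(52) mod 346 = 201


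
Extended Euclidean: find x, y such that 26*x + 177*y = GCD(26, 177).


Tabular extended Euclidean (each row: r = 26*s + 177*t):
r=26, s=1, t=0
r=177, s=0, t=1
q=0: r=26, s=1, t=0   [26*(1) + 177*(0) = 26]
q=6: r=21, s=-6, t=1   [26*(-6) + 177*(1) = 21]
q=1: r=5, s=7, t=-1   [26*(7) + 177*(-1) = 5]
q=4: r=1, s=-34, t=5   [26*(-34) + 177*(5) = 1]
q=5: r=0, s=177, t=-26   [26*(177) + 177*(-26) = 0]
GCD = 1; from the row with r=1: x=-34, y=5
Check: 26*(-34) + 177*(5) = -884 + 885 = 1

GCD = 1, x = -34, y = 5
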